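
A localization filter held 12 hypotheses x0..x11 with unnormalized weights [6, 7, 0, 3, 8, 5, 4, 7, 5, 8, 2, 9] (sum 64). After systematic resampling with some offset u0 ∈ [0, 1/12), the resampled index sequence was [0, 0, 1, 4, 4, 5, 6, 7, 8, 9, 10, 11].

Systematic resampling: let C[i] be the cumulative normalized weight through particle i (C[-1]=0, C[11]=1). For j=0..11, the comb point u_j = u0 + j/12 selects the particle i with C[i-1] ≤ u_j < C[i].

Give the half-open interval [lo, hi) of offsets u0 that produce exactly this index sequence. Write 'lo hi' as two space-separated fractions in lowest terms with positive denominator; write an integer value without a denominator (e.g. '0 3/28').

0 1/96

C = [3/32, 13/64, 13/64, 1/4, 3/8, 29/64, 33/64, 5/8, 45/64, 53/64, 55/64, 1]
j=0 picked index 0: u0 ∈ [0, 3/32)
j=1 picked index 0: u0 ∈ [-1/12, 1/96)
j=2 picked index 1: u0 ∈ [-7/96, 7/192)
j=3 picked index 4: u0 ∈ [0, 1/8)
j=4 picked index 4: u0 ∈ [-1/12, 1/24)
j=5 picked index 5: u0 ∈ [-1/24, 7/192)
j=6 picked index 6: u0 ∈ [-3/64, 1/64)
j=7 picked index 7: u0 ∈ [-13/192, 1/24)
j=8 picked index 8: u0 ∈ [-1/24, 7/192)
j=9 picked index 9: u0 ∈ [-3/64, 5/64)
j=10 picked index 10: u0 ∈ [-1/192, 5/192)
j=11 picked index 11: u0 ∈ [-11/192, 1/12)
intersection: [0, 1/96)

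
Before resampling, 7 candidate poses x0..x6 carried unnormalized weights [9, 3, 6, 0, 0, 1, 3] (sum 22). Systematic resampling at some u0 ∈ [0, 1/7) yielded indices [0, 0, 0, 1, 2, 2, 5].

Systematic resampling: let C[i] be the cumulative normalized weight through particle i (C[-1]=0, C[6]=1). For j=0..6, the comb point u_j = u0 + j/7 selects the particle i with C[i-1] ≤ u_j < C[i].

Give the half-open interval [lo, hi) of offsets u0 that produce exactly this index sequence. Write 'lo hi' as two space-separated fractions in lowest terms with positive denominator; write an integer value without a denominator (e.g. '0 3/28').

C = [9/22, 6/11, 9/11, 9/11, 9/11, 19/22, 1]
j=0 picked index 0: u0 ∈ [0, 9/22)
j=1 picked index 0: u0 ∈ [-1/7, 41/154)
j=2 picked index 0: u0 ∈ [-2/7, 19/154)
j=3 picked index 1: u0 ∈ [-3/154, 9/77)
j=4 picked index 2: u0 ∈ [-2/77, 19/77)
j=5 picked index 2: u0 ∈ [-13/77, 8/77)
j=6 picked index 5: u0 ∈ [-3/77, 1/154)
intersection: [0, 1/154)

0 1/154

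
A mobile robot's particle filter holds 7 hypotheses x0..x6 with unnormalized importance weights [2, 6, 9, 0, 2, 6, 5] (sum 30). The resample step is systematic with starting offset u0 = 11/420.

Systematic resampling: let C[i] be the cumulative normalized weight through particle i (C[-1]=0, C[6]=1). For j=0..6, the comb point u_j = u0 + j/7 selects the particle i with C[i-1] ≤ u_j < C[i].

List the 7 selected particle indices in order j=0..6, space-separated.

C = [1/15, 4/15, 17/30, 17/30, 19/30, 5/6, 1]
j=0: u_0=11/420 ∈ [0, 1/15) → index 0
j=1: u_1=71/420 ∈ [1/15, 4/15) → index 1
j=2: u_2=131/420 ∈ [4/15, 17/30) → index 2
j=3: u_3=191/420 ∈ [4/15, 17/30) → index 2
j=4: u_4=251/420 ∈ [17/30, 19/30) → index 4
j=5: u_5=311/420 ∈ [19/30, 5/6) → index 5
j=6: u_6=53/60 ∈ [5/6, 1) → index 6

0 1 2 2 4 5 6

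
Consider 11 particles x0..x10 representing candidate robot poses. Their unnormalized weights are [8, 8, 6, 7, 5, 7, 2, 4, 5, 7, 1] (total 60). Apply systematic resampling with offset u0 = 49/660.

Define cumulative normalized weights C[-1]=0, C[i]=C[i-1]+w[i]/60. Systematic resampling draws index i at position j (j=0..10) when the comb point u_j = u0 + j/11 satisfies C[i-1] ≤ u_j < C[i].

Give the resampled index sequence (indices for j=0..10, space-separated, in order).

0 1 1 2 3 4 5 6 8 9 10

C = [2/15, 4/15, 11/30, 29/60, 17/30, 41/60, 43/60, 47/60, 13/15, 59/60, 1]
j=0: u_0=49/660 ∈ [0, 2/15) → index 0
j=1: u_1=109/660 ∈ [2/15, 4/15) → index 1
j=2: u_2=169/660 ∈ [2/15, 4/15) → index 1
j=3: u_3=229/660 ∈ [4/15, 11/30) → index 2
j=4: u_4=289/660 ∈ [11/30, 29/60) → index 3
j=5: u_5=349/660 ∈ [29/60, 17/30) → index 4
j=6: u_6=409/660 ∈ [17/30, 41/60) → index 5
j=7: u_7=469/660 ∈ [41/60, 43/60) → index 6
j=8: u_8=529/660 ∈ [47/60, 13/15) → index 8
j=9: u_9=589/660 ∈ [13/15, 59/60) → index 9
j=10: u_10=59/60 ∈ [59/60, 1) → index 10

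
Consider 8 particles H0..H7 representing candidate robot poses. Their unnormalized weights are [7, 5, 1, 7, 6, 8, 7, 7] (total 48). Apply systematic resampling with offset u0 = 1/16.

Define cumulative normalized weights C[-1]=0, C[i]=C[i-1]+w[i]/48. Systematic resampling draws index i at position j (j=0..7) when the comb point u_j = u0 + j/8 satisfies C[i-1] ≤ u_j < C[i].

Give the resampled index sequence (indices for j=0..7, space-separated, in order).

0 1 3 4 5 5 6 7

C = [7/48, 1/4, 13/48, 5/12, 13/24, 17/24, 41/48, 1]
j=0: u_0=1/16 ∈ [0, 7/48) → index 0
j=1: u_1=3/16 ∈ [7/48, 1/4) → index 1
j=2: u_2=5/16 ∈ [13/48, 5/12) → index 3
j=3: u_3=7/16 ∈ [5/12, 13/24) → index 4
j=4: u_4=9/16 ∈ [13/24, 17/24) → index 5
j=5: u_5=11/16 ∈ [13/24, 17/24) → index 5
j=6: u_6=13/16 ∈ [17/24, 41/48) → index 6
j=7: u_7=15/16 ∈ [41/48, 1) → index 7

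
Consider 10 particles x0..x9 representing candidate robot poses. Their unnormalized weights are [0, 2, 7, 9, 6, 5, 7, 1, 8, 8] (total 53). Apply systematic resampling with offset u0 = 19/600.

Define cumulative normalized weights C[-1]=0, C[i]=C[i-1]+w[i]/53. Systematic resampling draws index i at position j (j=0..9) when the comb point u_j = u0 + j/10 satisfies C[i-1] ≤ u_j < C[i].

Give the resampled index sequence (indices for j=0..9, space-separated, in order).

C = [0, 2/53, 9/53, 18/53, 24/53, 29/53, 36/53, 37/53, 45/53, 1]
j=0: u_0=19/600 ∈ [0, 2/53) → index 1
j=1: u_1=79/600 ∈ [2/53, 9/53) → index 2
j=2: u_2=139/600 ∈ [9/53, 18/53) → index 3
j=3: u_3=199/600 ∈ [9/53, 18/53) → index 3
j=4: u_4=259/600 ∈ [18/53, 24/53) → index 4
j=5: u_5=319/600 ∈ [24/53, 29/53) → index 5
j=6: u_6=379/600 ∈ [29/53, 36/53) → index 6
j=7: u_7=439/600 ∈ [37/53, 45/53) → index 8
j=8: u_8=499/600 ∈ [37/53, 45/53) → index 8
j=9: u_9=559/600 ∈ [45/53, 1) → index 9

1 2 3 3 4 5 6 8 8 9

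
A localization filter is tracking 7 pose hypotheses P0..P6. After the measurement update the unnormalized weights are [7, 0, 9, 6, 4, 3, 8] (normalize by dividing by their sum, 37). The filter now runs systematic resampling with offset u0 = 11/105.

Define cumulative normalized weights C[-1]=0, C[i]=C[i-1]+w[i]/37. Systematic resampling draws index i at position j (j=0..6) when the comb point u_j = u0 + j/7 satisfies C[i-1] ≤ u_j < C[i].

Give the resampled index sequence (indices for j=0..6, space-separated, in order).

C = [7/37, 7/37, 16/37, 22/37, 26/37, 29/37, 1]
j=0: u_0=11/105 ∈ [0, 7/37) → index 0
j=1: u_1=26/105 ∈ [7/37, 16/37) → index 2
j=2: u_2=41/105 ∈ [7/37, 16/37) → index 2
j=3: u_3=8/15 ∈ [16/37, 22/37) → index 3
j=4: u_4=71/105 ∈ [22/37, 26/37) → index 4
j=5: u_5=86/105 ∈ [29/37, 1) → index 6
j=6: u_6=101/105 ∈ [29/37, 1) → index 6

0 2 2 3 4 6 6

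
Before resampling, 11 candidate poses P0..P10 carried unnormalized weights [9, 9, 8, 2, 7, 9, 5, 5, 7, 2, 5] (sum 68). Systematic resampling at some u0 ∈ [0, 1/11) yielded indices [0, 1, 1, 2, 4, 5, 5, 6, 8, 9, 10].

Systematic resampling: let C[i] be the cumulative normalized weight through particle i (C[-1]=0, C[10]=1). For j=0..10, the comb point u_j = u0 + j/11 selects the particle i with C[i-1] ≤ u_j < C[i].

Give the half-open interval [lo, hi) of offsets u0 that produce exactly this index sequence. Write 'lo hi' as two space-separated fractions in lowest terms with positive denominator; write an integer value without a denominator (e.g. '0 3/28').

C = [9/68, 9/34, 13/34, 7/17, 35/68, 11/17, 49/68, 27/34, 61/68, 63/68, 1]
j=0 picked index 0: u0 ∈ [0, 9/68)
j=1 picked index 1: u0 ∈ [31/748, 65/374)
j=2 picked index 1: u0 ∈ [-37/748, 31/374)
j=3 picked index 2: u0 ∈ [-3/374, 41/374)
j=4 picked index 4: u0 ∈ [9/187, 113/748)
j=5 picked index 5: u0 ∈ [45/748, 36/187)
j=6 picked index 5: u0 ∈ [-23/748, 19/187)
j=7 picked index 6: u0 ∈ [2/187, 63/748)
j=8 picked index 8: u0 ∈ [25/374, 127/748)
j=9 picked index 9: u0 ∈ [59/748, 81/748)
j=10 picked index 10: u0 ∈ [13/748, 1/11)
intersection: [59/748, 31/374)

59/748 31/374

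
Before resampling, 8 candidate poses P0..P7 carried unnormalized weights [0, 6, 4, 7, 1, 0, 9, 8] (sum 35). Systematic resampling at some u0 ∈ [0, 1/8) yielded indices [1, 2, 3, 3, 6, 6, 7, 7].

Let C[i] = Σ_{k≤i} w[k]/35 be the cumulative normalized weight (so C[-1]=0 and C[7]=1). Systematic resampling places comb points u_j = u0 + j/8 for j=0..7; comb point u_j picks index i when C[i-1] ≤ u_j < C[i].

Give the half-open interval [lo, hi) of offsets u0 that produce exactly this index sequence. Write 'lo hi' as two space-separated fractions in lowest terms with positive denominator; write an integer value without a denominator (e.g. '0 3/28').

C = [0, 6/35, 2/7, 17/35, 18/35, 18/35, 27/35, 1]
j=0 picked index 1: u0 ∈ [0, 6/35)
j=1 picked index 2: u0 ∈ [13/280, 9/56)
j=2 picked index 3: u0 ∈ [1/28, 33/140)
j=3 picked index 3: u0 ∈ [-5/56, 31/280)
j=4 picked index 6: u0 ∈ [1/70, 19/70)
j=5 picked index 6: u0 ∈ [-31/280, 41/280)
j=6 picked index 7: u0 ∈ [3/140, 1/4)
j=7 picked index 7: u0 ∈ [-29/280, 1/8)
intersection: [13/280, 31/280)

13/280 31/280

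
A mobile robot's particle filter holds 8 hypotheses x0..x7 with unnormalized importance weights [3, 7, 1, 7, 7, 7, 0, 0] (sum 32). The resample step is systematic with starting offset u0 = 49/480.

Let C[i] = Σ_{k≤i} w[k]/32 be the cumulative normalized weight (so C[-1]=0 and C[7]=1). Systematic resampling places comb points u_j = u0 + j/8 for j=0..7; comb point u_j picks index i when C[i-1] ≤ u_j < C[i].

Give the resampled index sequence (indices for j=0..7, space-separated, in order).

1 1 3 3 4 4 5 5

C = [3/32, 5/16, 11/32, 9/16, 25/32, 1, 1, 1]
j=0: u_0=49/480 ∈ [3/32, 5/16) → index 1
j=1: u_1=109/480 ∈ [3/32, 5/16) → index 1
j=2: u_2=169/480 ∈ [11/32, 9/16) → index 3
j=3: u_3=229/480 ∈ [11/32, 9/16) → index 3
j=4: u_4=289/480 ∈ [9/16, 25/32) → index 4
j=5: u_5=349/480 ∈ [9/16, 25/32) → index 4
j=6: u_6=409/480 ∈ [25/32, 1) → index 5
j=7: u_7=469/480 ∈ [25/32, 1) → index 5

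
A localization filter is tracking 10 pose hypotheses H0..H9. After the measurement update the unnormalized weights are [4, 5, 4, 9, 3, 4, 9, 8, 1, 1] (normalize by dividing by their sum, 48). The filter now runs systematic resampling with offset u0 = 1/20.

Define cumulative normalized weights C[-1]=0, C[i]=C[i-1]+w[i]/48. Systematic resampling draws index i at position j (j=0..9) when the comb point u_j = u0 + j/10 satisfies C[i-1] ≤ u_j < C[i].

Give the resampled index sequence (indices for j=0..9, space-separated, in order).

0 1 2 3 3 5 6 6 7 7

C = [1/12, 3/16, 13/48, 11/24, 25/48, 29/48, 19/24, 23/24, 47/48, 1]
j=0: u_0=1/20 ∈ [0, 1/12) → index 0
j=1: u_1=3/20 ∈ [1/12, 3/16) → index 1
j=2: u_2=1/4 ∈ [3/16, 13/48) → index 2
j=3: u_3=7/20 ∈ [13/48, 11/24) → index 3
j=4: u_4=9/20 ∈ [13/48, 11/24) → index 3
j=5: u_5=11/20 ∈ [25/48, 29/48) → index 5
j=6: u_6=13/20 ∈ [29/48, 19/24) → index 6
j=7: u_7=3/4 ∈ [29/48, 19/24) → index 6
j=8: u_8=17/20 ∈ [19/24, 23/24) → index 7
j=9: u_9=19/20 ∈ [19/24, 23/24) → index 7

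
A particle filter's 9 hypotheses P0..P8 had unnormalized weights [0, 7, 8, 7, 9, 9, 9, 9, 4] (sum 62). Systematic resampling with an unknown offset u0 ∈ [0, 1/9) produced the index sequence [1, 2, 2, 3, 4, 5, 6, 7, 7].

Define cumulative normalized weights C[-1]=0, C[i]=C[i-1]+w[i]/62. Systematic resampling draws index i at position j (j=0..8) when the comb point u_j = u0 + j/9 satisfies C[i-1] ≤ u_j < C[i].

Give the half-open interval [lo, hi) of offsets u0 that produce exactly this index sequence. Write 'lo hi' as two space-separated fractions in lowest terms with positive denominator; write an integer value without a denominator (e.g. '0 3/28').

C = [0, 7/62, 15/62, 11/31, 1/2, 20/31, 49/62, 29/31, 1]
j=0 picked index 1: u0 ∈ [0, 7/62)
j=1 picked index 2: u0 ∈ [1/558, 73/558)
j=2 picked index 2: u0 ∈ [-61/558, 11/558)
j=3 picked index 3: u0 ∈ [-17/186, 2/93)
j=4 picked index 4: u0 ∈ [-25/279, 1/18)
j=5 picked index 5: u0 ∈ [-1/18, 25/279)
j=6 picked index 6: u0 ∈ [-2/93, 23/186)
j=7 picked index 7: u0 ∈ [7/558, 44/279)
j=8 picked index 7: u0 ∈ [-55/558, 13/279)
intersection: [7/558, 11/558)

7/558 11/558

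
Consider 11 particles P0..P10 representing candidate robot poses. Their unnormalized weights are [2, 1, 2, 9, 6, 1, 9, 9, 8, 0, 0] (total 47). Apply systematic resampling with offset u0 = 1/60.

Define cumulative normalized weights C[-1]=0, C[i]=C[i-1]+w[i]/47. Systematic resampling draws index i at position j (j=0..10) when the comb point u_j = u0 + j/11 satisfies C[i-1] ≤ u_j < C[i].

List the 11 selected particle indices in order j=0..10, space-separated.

0 3 3 3 4 6 6 7 7 8 8

C = [2/47, 3/47, 5/47, 14/47, 20/47, 21/47, 30/47, 39/47, 1, 1, 1]
j=0: u_0=1/60 ∈ [0, 2/47) → index 0
j=1: u_1=71/660 ∈ [5/47, 14/47) → index 3
j=2: u_2=131/660 ∈ [5/47, 14/47) → index 3
j=3: u_3=191/660 ∈ [5/47, 14/47) → index 3
j=4: u_4=251/660 ∈ [14/47, 20/47) → index 4
j=5: u_5=311/660 ∈ [21/47, 30/47) → index 6
j=6: u_6=371/660 ∈ [21/47, 30/47) → index 6
j=7: u_7=431/660 ∈ [30/47, 39/47) → index 7
j=8: u_8=491/660 ∈ [30/47, 39/47) → index 7
j=9: u_9=551/660 ∈ [39/47, 1) → index 8
j=10: u_10=611/660 ∈ [39/47, 1) → index 8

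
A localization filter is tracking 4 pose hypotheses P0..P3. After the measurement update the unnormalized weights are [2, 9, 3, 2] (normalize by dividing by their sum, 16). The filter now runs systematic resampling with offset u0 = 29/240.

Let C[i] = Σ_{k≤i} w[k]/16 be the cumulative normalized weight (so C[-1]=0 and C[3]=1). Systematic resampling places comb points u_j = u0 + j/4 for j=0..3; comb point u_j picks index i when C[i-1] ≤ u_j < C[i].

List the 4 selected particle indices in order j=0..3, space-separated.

C = [1/8, 11/16, 7/8, 1]
j=0: u_0=29/240 ∈ [0, 1/8) → index 0
j=1: u_1=89/240 ∈ [1/8, 11/16) → index 1
j=2: u_2=149/240 ∈ [1/8, 11/16) → index 1
j=3: u_3=209/240 ∈ [11/16, 7/8) → index 2

0 1 1 2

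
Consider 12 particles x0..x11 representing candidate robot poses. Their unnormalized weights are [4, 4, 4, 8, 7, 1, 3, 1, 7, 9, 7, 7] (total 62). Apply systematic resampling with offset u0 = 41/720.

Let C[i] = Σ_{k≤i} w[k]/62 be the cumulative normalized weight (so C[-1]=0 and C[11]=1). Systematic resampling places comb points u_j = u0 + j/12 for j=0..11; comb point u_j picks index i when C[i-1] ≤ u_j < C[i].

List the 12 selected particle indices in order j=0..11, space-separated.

C = [2/31, 4/31, 6/31, 10/31, 27/62, 14/31, 1/2, 16/31, 39/62, 24/31, 55/62, 1]
j=0: u_0=41/720 ∈ [0, 2/31) → index 0
j=1: u_1=101/720 ∈ [4/31, 6/31) → index 2
j=2: u_2=161/720 ∈ [6/31, 10/31) → index 3
j=3: u_3=221/720 ∈ [6/31, 10/31) → index 3
j=4: u_4=281/720 ∈ [10/31, 27/62) → index 4
j=5: u_5=341/720 ∈ [14/31, 1/2) → index 6
j=6: u_6=401/720 ∈ [16/31, 39/62) → index 8
j=7: u_7=461/720 ∈ [39/62, 24/31) → index 9
j=8: u_8=521/720 ∈ [39/62, 24/31) → index 9
j=9: u_9=581/720 ∈ [24/31, 55/62) → index 10
j=10: u_10=641/720 ∈ [55/62, 1) → index 11
j=11: u_11=701/720 ∈ [55/62, 1) → index 11

0 2 3 3 4 6 8 9 9 10 11 11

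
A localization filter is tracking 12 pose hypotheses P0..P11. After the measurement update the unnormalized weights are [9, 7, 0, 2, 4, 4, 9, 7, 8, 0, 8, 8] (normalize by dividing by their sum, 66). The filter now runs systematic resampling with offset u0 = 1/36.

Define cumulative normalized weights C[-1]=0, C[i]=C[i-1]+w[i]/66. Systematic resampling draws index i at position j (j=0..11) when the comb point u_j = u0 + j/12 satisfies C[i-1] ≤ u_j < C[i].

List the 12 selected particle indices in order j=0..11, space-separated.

0 0 1 4 5 6 6 7 8 10 10 11

C = [3/22, 8/33, 8/33, 3/11, 1/3, 13/33, 35/66, 7/11, 25/33, 25/33, 29/33, 1]
j=0: u_0=1/36 ∈ [0, 3/22) → index 0
j=1: u_1=1/9 ∈ [0, 3/22) → index 0
j=2: u_2=7/36 ∈ [3/22, 8/33) → index 1
j=3: u_3=5/18 ∈ [3/11, 1/3) → index 4
j=4: u_4=13/36 ∈ [1/3, 13/33) → index 5
j=5: u_5=4/9 ∈ [13/33, 35/66) → index 6
j=6: u_6=19/36 ∈ [13/33, 35/66) → index 6
j=7: u_7=11/18 ∈ [35/66, 7/11) → index 7
j=8: u_8=25/36 ∈ [7/11, 25/33) → index 8
j=9: u_9=7/9 ∈ [25/33, 29/33) → index 10
j=10: u_10=31/36 ∈ [25/33, 29/33) → index 10
j=11: u_11=17/18 ∈ [29/33, 1) → index 11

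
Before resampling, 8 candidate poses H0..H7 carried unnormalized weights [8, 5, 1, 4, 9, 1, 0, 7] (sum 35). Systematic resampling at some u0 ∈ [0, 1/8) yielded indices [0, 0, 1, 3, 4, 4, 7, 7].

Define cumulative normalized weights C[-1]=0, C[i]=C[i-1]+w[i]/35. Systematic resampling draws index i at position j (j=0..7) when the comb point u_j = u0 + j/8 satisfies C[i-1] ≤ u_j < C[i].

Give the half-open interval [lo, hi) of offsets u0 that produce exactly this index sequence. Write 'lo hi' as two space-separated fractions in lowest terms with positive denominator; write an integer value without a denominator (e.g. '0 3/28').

1/20 29/280

C = [8/35, 13/35, 2/5, 18/35, 27/35, 4/5, 4/5, 1]
j=0 picked index 0: u0 ∈ [0, 8/35)
j=1 picked index 0: u0 ∈ [-1/8, 29/280)
j=2 picked index 1: u0 ∈ [-3/140, 17/140)
j=3 picked index 3: u0 ∈ [1/40, 39/280)
j=4 picked index 4: u0 ∈ [1/70, 19/70)
j=5 picked index 4: u0 ∈ [-31/280, 41/280)
j=6 picked index 7: u0 ∈ [1/20, 1/4)
j=7 picked index 7: u0 ∈ [-3/40, 1/8)
intersection: [1/20, 29/280)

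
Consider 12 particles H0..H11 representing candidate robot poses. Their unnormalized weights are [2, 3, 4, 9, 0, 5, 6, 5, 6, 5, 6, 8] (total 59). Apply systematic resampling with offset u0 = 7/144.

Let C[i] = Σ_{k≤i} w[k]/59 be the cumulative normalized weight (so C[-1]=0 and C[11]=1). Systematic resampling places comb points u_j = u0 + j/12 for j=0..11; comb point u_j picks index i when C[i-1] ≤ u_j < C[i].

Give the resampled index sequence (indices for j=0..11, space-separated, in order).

1 2 3 3 5 6 7 8 9 10 11 11

C = [2/59, 5/59, 9/59, 18/59, 18/59, 23/59, 29/59, 34/59, 40/59, 45/59, 51/59, 1]
j=0: u_0=7/144 ∈ [2/59, 5/59) → index 1
j=1: u_1=19/144 ∈ [5/59, 9/59) → index 2
j=2: u_2=31/144 ∈ [9/59, 18/59) → index 3
j=3: u_3=43/144 ∈ [9/59, 18/59) → index 3
j=4: u_4=55/144 ∈ [18/59, 23/59) → index 5
j=5: u_5=67/144 ∈ [23/59, 29/59) → index 6
j=6: u_6=79/144 ∈ [29/59, 34/59) → index 7
j=7: u_7=91/144 ∈ [34/59, 40/59) → index 8
j=8: u_8=103/144 ∈ [40/59, 45/59) → index 9
j=9: u_9=115/144 ∈ [45/59, 51/59) → index 10
j=10: u_10=127/144 ∈ [51/59, 1) → index 11
j=11: u_11=139/144 ∈ [51/59, 1) → index 11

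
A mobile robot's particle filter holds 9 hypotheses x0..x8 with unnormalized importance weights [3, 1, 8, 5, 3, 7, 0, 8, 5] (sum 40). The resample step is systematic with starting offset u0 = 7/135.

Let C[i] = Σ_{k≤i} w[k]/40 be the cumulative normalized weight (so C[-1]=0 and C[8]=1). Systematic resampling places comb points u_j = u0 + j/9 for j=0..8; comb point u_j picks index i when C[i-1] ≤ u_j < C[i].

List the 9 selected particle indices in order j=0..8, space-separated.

C = [3/40, 1/10, 3/10, 17/40, 1/2, 27/40, 27/40, 7/8, 1]
j=0: u_0=7/135 ∈ [0, 3/40) → index 0
j=1: u_1=22/135 ∈ [1/10, 3/10) → index 2
j=2: u_2=37/135 ∈ [1/10, 3/10) → index 2
j=3: u_3=52/135 ∈ [3/10, 17/40) → index 3
j=4: u_4=67/135 ∈ [17/40, 1/2) → index 4
j=5: u_5=82/135 ∈ [1/2, 27/40) → index 5
j=6: u_6=97/135 ∈ [27/40, 7/8) → index 7
j=7: u_7=112/135 ∈ [27/40, 7/8) → index 7
j=8: u_8=127/135 ∈ [7/8, 1) → index 8

0 2 2 3 4 5 7 7 8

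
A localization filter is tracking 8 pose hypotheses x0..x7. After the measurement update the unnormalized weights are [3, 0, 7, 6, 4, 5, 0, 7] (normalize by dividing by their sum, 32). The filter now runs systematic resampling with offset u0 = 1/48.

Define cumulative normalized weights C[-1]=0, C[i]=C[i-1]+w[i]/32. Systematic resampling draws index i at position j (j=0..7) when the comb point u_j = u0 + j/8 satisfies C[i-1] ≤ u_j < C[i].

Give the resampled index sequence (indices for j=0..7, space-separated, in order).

C = [3/32, 3/32, 5/16, 1/2, 5/8, 25/32, 25/32, 1]
j=0: u_0=1/48 ∈ [0, 3/32) → index 0
j=1: u_1=7/48 ∈ [3/32, 5/16) → index 2
j=2: u_2=13/48 ∈ [3/32, 5/16) → index 2
j=3: u_3=19/48 ∈ [5/16, 1/2) → index 3
j=4: u_4=25/48 ∈ [1/2, 5/8) → index 4
j=5: u_5=31/48 ∈ [5/8, 25/32) → index 5
j=6: u_6=37/48 ∈ [5/8, 25/32) → index 5
j=7: u_7=43/48 ∈ [25/32, 1) → index 7

0 2 2 3 4 5 5 7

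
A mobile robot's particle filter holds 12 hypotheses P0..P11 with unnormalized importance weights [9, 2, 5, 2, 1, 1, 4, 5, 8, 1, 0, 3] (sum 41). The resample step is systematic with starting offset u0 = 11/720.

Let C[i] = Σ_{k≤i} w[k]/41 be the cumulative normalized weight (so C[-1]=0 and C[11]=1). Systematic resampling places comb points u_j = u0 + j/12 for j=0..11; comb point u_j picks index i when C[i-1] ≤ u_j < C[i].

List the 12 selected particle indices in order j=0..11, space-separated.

0 0 0 1 2 3 6 7 7 8 8 11

C = [9/41, 11/41, 16/41, 18/41, 19/41, 20/41, 24/41, 29/41, 37/41, 38/41, 38/41, 1]
j=0: u_0=11/720 ∈ [0, 9/41) → index 0
j=1: u_1=71/720 ∈ [0, 9/41) → index 0
j=2: u_2=131/720 ∈ [0, 9/41) → index 0
j=3: u_3=191/720 ∈ [9/41, 11/41) → index 1
j=4: u_4=251/720 ∈ [11/41, 16/41) → index 2
j=5: u_5=311/720 ∈ [16/41, 18/41) → index 3
j=6: u_6=371/720 ∈ [20/41, 24/41) → index 6
j=7: u_7=431/720 ∈ [24/41, 29/41) → index 7
j=8: u_8=491/720 ∈ [24/41, 29/41) → index 7
j=9: u_9=551/720 ∈ [29/41, 37/41) → index 8
j=10: u_10=611/720 ∈ [29/41, 37/41) → index 8
j=11: u_11=671/720 ∈ [38/41, 1) → index 11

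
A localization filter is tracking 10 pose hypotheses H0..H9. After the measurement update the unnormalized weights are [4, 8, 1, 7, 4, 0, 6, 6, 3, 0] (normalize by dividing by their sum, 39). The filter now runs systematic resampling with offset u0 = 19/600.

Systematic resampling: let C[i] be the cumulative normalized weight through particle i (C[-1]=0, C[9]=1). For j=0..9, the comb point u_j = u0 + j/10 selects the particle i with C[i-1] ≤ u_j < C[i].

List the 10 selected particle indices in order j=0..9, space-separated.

C = [4/39, 4/13, 1/3, 20/39, 8/13, 8/13, 10/13, 12/13, 1, 1]
j=0: u_0=19/600 ∈ [0, 4/39) → index 0
j=1: u_1=79/600 ∈ [4/39, 4/13) → index 1
j=2: u_2=139/600 ∈ [4/39, 4/13) → index 1
j=3: u_3=199/600 ∈ [4/13, 1/3) → index 2
j=4: u_4=259/600 ∈ [1/3, 20/39) → index 3
j=5: u_5=319/600 ∈ [20/39, 8/13) → index 4
j=6: u_6=379/600 ∈ [8/13, 10/13) → index 6
j=7: u_7=439/600 ∈ [8/13, 10/13) → index 6
j=8: u_8=499/600 ∈ [10/13, 12/13) → index 7
j=9: u_9=559/600 ∈ [12/13, 1) → index 8

0 1 1 2 3 4 6 6 7 8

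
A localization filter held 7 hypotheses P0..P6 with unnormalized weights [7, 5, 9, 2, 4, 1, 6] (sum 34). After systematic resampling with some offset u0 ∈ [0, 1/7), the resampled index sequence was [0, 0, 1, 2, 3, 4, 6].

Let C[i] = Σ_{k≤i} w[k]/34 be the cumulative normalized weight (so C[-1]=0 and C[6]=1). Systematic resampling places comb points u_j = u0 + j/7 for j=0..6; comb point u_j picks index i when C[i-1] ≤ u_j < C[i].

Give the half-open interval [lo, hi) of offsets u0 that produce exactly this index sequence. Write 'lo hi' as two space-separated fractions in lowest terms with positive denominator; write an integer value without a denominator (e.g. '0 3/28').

11/238 15/238

C = [7/34, 6/17, 21/34, 23/34, 27/34, 14/17, 1]
j=0 picked index 0: u0 ∈ [0, 7/34)
j=1 picked index 0: u0 ∈ [-1/7, 15/238)
j=2 picked index 1: u0 ∈ [-19/238, 8/119)
j=3 picked index 2: u0 ∈ [-9/119, 45/238)
j=4 picked index 3: u0 ∈ [11/238, 25/238)
j=5 picked index 4: u0 ∈ [-9/238, 19/238)
j=6 picked index 6: u0 ∈ [-4/119, 1/7)
intersection: [11/238, 15/238)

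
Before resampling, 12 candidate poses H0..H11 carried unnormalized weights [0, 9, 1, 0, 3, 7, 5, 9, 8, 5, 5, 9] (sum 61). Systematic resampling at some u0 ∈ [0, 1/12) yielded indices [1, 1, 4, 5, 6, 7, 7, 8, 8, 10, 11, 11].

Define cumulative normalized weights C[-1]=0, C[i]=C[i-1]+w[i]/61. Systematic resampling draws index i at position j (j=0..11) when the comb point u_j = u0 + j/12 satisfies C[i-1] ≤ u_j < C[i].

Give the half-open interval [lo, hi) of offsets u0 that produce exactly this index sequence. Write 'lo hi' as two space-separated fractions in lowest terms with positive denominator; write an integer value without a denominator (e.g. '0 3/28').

5/244 4/183

C = [0, 9/61, 10/61, 10/61, 13/61, 20/61, 25/61, 34/61, 42/61, 47/61, 52/61, 1]
j=0 picked index 1: u0 ∈ [0, 9/61)
j=1 picked index 1: u0 ∈ [-1/12, 47/732)
j=2 picked index 4: u0 ∈ [-1/366, 17/366)
j=3 picked index 5: u0 ∈ [-9/244, 19/244)
j=4 picked index 6: u0 ∈ [-1/183, 14/183)
j=5 picked index 7: u0 ∈ [-5/732, 103/732)
j=6 picked index 7: u0 ∈ [-11/122, 7/122)
j=7 picked index 8: u0 ∈ [-19/732, 77/732)
j=8 picked index 8: u0 ∈ [-20/183, 4/183)
j=9 picked index 10: u0 ∈ [5/244, 25/244)
j=10 picked index 11: u0 ∈ [7/366, 1/6)
j=11 picked index 11: u0 ∈ [-47/732, 1/12)
intersection: [5/244, 4/183)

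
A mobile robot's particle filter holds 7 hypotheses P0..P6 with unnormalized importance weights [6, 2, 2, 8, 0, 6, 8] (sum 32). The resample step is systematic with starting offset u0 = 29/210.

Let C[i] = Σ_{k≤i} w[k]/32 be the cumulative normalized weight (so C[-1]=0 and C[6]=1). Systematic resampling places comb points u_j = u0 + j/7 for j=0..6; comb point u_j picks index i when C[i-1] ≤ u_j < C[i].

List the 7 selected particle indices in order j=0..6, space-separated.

0 2 3 5 5 6 6

C = [3/16, 1/4, 5/16, 9/16, 9/16, 3/4, 1]
j=0: u_0=29/210 ∈ [0, 3/16) → index 0
j=1: u_1=59/210 ∈ [1/4, 5/16) → index 2
j=2: u_2=89/210 ∈ [5/16, 9/16) → index 3
j=3: u_3=17/30 ∈ [9/16, 3/4) → index 5
j=4: u_4=149/210 ∈ [9/16, 3/4) → index 5
j=5: u_5=179/210 ∈ [3/4, 1) → index 6
j=6: u_6=209/210 ∈ [3/4, 1) → index 6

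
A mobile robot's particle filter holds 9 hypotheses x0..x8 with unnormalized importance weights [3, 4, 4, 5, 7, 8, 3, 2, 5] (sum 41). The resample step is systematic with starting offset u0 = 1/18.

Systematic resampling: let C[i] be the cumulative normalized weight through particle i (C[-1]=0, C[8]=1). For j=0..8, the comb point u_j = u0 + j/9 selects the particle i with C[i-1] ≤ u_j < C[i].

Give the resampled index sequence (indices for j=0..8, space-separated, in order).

C = [3/41, 7/41, 11/41, 16/41, 23/41, 31/41, 34/41, 36/41, 1]
j=0: u_0=1/18 ∈ [0, 3/41) → index 0
j=1: u_1=1/6 ∈ [3/41, 7/41) → index 1
j=2: u_2=5/18 ∈ [11/41, 16/41) → index 3
j=3: u_3=7/18 ∈ [11/41, 16/41) → index 3
j=4: u_4=1/2 ∈ [16/41, 23/41) → index 4
j=5: u_5=11/18 ∈ [23/41, 31/41) → index 5
j=6: u_6=13/18 ∈ [23/41, 31/41) → index 5
j=7: u_7=5/6 ∈ [34/41, 36/41) → index 7
j=8: u_8=17/18 ∈ [36/41, 1) → index 8

0 1 3 3 4 5 5 7 8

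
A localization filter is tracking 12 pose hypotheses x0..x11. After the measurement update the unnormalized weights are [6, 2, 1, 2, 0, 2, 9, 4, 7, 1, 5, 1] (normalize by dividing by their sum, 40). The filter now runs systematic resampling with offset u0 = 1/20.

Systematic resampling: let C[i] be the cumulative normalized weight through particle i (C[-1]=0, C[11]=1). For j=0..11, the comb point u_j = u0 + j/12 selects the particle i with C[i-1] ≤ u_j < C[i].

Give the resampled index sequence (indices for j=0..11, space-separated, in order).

C = [3/20, 1/5, 9/40, 11/40, 11/40, 13/40, 11/20, 13/20, 33/40, 17/20, 39/40, 1]
j=0: u_0=1/20 ∈ [0, 3/20) → index 0
j=1: u_1=2/15 ∈ [0, 3/20) → index 0
j=2: u_2=13/60 ∈ [1/5, 9/40) → index 2
j=3: u_3=3/10 ∈ [11/40, 13/40) → index 5
j=4: u_4=23/60 ∈ [13/40, 11/20) → index 6
j=5: u_5=7/15 ∈ [13/40, 11/20) → index 6
j=6: u_6=11/20 ∈ [11/20, 13/20) → index 7
j=7: u_7=19/30 ∈ [11/20, 13/20) → index 7
j=8: u_8=43/60 ∈ [13/20, 33/40) → index 8
j=9: u_9=4/5 ∈ [13/20, 33/40) → index 8
j=10: u_10=53/60 ∈ [17/20, 39/40) → index 10
j=11: u_11=29/30 ∈ [17/20, 39/40) → index 10

0 0 2 5 6 6 7 7 8 8 10 10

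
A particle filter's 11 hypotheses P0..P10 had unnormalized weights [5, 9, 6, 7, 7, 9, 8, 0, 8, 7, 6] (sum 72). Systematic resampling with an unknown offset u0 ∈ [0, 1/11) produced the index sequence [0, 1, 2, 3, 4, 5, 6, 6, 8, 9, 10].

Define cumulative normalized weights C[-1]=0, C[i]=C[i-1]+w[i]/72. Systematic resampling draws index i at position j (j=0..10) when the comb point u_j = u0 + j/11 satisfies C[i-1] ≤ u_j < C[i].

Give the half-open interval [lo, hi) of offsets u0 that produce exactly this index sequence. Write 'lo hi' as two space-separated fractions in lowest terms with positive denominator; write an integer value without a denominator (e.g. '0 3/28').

C = [5/72, 7/36, 5/18, 3/8, 17/36, 43/72, 17/24, 17/24, 59/72, 11/12, 1]
j=0 picked index 0: u0 ∈ [0, 5/72)
j=1 picked index 1: u0 ∈ [-17/792, 41/396)
j=2 picked index 2: u0 ∈ [5/396, 19/198)
j=3 picked index 3: u0 ∈ [1/198, 9/88)
j=4 picked index 4: u0 ∈ [1/88, 43/396)
j=5 picked index 5: u0 ∈ [7/396, 113/792)
j=6 picked index 6: u0 ∈ [41/792, 43/264)
j=7 picked index 6: u0 ∈ [-31/792, 19/264)
j=8 picked index 8: u0 ∈ [-5/264, 73/792)
j=9 picked index 9: u0 ∈ [1/792, 13/132)
j=10 picked index 10: u0 ∈ [1/132, 1/11)
intersection: [41/792, 5/72)

41/792 5/72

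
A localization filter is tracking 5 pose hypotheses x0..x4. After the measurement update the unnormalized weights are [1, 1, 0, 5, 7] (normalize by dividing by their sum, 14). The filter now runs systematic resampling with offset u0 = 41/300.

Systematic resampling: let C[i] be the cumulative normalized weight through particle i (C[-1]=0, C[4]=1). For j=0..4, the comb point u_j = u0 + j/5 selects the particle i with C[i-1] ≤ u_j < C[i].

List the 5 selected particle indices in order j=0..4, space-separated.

C = [1/14, 1/7, 1/7, 1/2, 1]
j=0: u_0=41/300 ∈ [1/14, 1/7) → index 1
j=1: u_1=101/300 ∈ [1/7, 1/2) → index 3
j=2: u_2=161/300 ∈ [1/2, 1) → index 4
j=3: u_3=221/300 ∈ [1/2, 1) → index 4
j=4: u_4=281/300 ∈ [1/2, 1) → index 4

1 3 4 4 4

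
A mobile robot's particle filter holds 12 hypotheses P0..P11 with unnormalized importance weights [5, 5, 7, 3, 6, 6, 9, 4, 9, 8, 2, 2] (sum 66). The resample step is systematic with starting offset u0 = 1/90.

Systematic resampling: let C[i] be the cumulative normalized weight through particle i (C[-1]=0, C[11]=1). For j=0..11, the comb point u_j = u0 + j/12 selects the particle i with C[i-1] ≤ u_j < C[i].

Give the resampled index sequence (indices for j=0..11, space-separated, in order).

C = [5/66, 5/33, 17/66, 10/33, 13/33, 16/33, 41/66, 15/22, 9/11, 31/33, 32/33, 1]
j=0: u_0=1/90 ∈ [0, 5/66) → index 0
j=1: u_1=17/180 ∈ [5/66, 5/33) → index 1
j=2: u_2=8/45 ∈ [5/33, 17/66) → index 2
j=3: u_3=47/180 ∈ [17/66, 10/33) → index 3
j=4: u_4=31/90 ∈ [10/33, 13/33) → index 4
j=5: u_5=77/180 ∈ [13/33, 16/33) → index 5
j=6: u_6=23/45 ∈ [16/33, 41/66) → index 6
j=7: u_7=107/180 ∈ [16/33, 41/66) → index 6
j=8: u_8=61/90 ∈ [41/66, 15/22) → index 7
j=9: u_9=137/180 ∈ [15/22, 9/11) → index 8
j=10: u_10=38/45 ∈ [9/11, 31/33) → index 9
j=11: u_11=167/180 ∈ [9/11, 31/33) → index 9

0 1 2 3 4 5 6 6 7 8 9 9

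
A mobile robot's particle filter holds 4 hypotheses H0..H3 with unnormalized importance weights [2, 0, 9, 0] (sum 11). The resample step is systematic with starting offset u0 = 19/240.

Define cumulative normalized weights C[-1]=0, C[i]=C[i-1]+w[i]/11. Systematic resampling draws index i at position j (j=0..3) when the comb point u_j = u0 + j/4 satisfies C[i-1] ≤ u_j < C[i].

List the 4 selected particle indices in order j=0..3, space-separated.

0 2 2 2

C = [2/11, 2/11, 1, 1]
j=0: u_0=19/240 ∈ [0, 2/11) → index 0
j=1: u_1=79/240 ∈ [2/11, 1) → index 2
j=2: u_2=139/240 ∈ [2/11, 1) → index 2
j=3: u_3=199/240 ∈ [2/11, 1) → index 2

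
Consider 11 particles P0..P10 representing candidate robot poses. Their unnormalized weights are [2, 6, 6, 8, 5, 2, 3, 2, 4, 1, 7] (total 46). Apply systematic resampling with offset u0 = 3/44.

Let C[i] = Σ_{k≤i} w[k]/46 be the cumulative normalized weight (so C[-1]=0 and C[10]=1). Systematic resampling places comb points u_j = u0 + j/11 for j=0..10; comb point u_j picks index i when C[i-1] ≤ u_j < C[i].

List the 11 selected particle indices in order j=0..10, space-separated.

C = [1/23, 4/23, 7/23, 11/23, 27/46, 29/46, 16/23, 17/23, 19/23, 39/46, 1]
j=0: u_0=3/44 ∈ [1/23, 4/23) → index 1
j=1: u_1=7/44 ∈ [1/23, 4/23) → index 1
j=2: u_2=1/4 ∈ [4/23, 7/23) → index 2
j=3: u_3=15/44 ∈ [7/23, 11/23) → index 3
j=4: u_4=19/44 ∈ [7/23, 11/23) → index 3
j=5: u_5=23/44 ∈ [11/23, 27/46) → index 4
j=6: u_6=27/44 ∈ [27/46, 29/46) → index 5
j=7: u_7=31/44 ∈ [16/23, 17/23) → index 7
j=8: u_8=35/44 ∈ [17/23, 19/23) → index 8
j=9: u_9=39/44 ∈ [39/46, 1) → index 10
j=10: u_10=43/44 ∈ [39/46, 1) → index 10

1 1 2 3 3 4 5 7 8 10 10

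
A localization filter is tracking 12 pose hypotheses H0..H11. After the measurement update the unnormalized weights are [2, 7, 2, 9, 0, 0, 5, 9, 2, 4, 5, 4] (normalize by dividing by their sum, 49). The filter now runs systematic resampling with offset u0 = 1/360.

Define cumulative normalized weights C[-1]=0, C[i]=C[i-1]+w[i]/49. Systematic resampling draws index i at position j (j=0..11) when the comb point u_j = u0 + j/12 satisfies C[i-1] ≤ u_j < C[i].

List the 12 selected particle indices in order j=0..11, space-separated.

C = [2/49, 9/49, 11/49, 20/49, 20/49, 20/49, 25/49, 34/49, 36/49, 40/49, 45/49, 1]
j=0: u_0=1/360 ∈ [0, 2/49) → index 0
j=1: u_1=31/360 ∈ [2/49, 9/49) → index 1
j=2: u_2=61/360 ∈ [2/49, 9/49) → index 1
j=3: u_3=91/360 ∈ [11/49, 20/49) → index 3
j=4: u_4=121/360 ∈ [11/49, 20/49) → index 3
j=5: u_5=151/360 ∈ [20/49, 25/49) → index 6
j=6: u_6=181/360 ∈ [20/49, 25/49) → index 6
j=7: u_7=211/360 ∈ [25/49, 34/49) → index 7
j=8: u_8=241/360 ∈ [25/49, 34/49) → index 7
j=9: u_9=271/360 ∈ [36/49, 40/49) → index 9
j=10: u_10=301/360 ∈ [40/49, 45/49) → index 10
j=11: u_11=331/360 ∈ [45/49, 1) → index 11

0 1 1 3 3 6 6 7 7 9 10 11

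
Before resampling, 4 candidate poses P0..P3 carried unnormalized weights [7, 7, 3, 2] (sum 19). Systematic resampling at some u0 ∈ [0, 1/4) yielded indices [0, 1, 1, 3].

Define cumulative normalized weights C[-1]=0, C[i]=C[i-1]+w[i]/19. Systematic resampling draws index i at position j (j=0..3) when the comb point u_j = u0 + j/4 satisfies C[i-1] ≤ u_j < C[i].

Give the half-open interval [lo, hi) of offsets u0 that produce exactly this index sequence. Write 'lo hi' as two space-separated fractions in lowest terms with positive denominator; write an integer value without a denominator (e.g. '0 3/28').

11/76 9/38

C = [7/19, 14/19, 17/19, 1]
j=0 picked index 0: u0 ∈ [0, 7/19)
j=1 picked index 1: u0 ∈ [9/76, 37/76)
j=2 picked index 1: u0 ∈ [-5/38, 9/38)
j=3 picked index 3: u0 ∈ [11/76, 1/4)
intersection: [11/76, 9/38)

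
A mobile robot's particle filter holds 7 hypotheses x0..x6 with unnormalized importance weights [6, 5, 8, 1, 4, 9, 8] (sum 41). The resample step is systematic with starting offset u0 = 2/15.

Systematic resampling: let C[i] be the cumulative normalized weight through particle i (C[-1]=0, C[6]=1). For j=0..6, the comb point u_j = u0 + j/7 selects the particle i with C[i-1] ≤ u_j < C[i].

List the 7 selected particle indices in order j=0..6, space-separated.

0 2 2 4 5 6 6

C = [6/41, 11/41, 19/41, 20/41, 24/41, 33/41, 1]
j=0: u_0=2/15 ∈ [0, 6/41) → index 0
j=1: u_1=29/105 ∈ [11/41, 19/41) → index 2
j=2: u_2=44/105 ∈ [11/41, 19/41) → index 2
j=3: u_3=59/105 ∈ [20/41, 24/41) → index 4
j=4: u_4=74/105 ∈ [24/41, 33/41) → index 5
j=5: u_5=89/105 ∈ [33/41, 1) → index 6
j=6: u_6=104/105 ∈ [33/41, 1) → index 6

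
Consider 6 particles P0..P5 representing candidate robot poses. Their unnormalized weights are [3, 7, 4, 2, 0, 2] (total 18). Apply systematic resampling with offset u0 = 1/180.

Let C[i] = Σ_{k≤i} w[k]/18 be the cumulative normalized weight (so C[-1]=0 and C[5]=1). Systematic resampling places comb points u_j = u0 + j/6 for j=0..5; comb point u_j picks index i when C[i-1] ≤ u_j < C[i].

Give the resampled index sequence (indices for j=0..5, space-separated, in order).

C = [1/6, 5/9, 7/9, 8/9, 8/9, 1]
j=0: u_0=1/180 ∈ [0, 1/6) → index 0
j=1: u_1=31/180 ∈ [1/6, 5/9) → index 1
j=2: u_2=61/180 ∈ [1/6, 5/9) → index 1
j=3: u_3=91/180 ∈ [1/6, 5/9) → index 1
j=4: u_4=121/180 ∈ [5/9, 7/9) → index 2
j=5: u_5=151/180 ∈ [7/9, 8/9) → index 3

0 1 1 1 2 3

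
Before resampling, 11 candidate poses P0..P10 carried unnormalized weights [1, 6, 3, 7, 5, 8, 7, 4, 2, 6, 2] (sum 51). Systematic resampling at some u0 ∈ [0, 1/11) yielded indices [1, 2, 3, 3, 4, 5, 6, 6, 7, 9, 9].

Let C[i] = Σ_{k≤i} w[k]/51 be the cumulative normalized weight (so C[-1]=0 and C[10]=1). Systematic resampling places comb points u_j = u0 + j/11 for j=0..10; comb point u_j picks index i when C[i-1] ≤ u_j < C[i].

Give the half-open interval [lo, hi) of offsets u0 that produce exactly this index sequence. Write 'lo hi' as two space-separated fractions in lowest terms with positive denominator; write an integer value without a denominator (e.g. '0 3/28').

26/561 29/561

C = [1/51, 7/51, 10/51, 1/3, 22/51, 10/17, 37/51, 41/51, 43/51, 49/51, 1]
j=0 picked index 1: u0 ∈ [1/51, 7/51)
j=1 picked index 2: u0 ∈ [26/561, 59/561)
j=2 picked index 3: u0 ∈ [8/561, 5/33)
j=3 picked index 3: u0 ∈ [-43/561, 2/33)
j=4 picked index 4: u0 ∈ [-1/33, 38/561)
j=5 picked index 5: u0 ∈ [-13/561, 25/187)
j=6 picked index 6: u0 ∈ [8/187, 101/561)
j=7 picked index 6: u0 ∈ [-9/187, 50/561)
j=8 picked index 7: u0 ∈ [-1/561, 43/561)
j=9 picked index 9: u0 ∈ [14/561, 80/561)
j=10 picked index 9: u0 ∈ [-37/561, 29/561)
intersection: [26/561, 29/561)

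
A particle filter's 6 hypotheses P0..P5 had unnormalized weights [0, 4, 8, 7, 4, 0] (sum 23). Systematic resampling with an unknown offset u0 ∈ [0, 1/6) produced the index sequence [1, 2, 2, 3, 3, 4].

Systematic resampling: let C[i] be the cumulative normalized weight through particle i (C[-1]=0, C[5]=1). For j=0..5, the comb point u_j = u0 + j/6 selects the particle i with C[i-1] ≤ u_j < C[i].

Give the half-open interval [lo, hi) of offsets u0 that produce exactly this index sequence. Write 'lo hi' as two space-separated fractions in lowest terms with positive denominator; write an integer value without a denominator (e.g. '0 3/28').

C = [0, 4/23, 12/23, 19/23, 1, 1]
j=0 picked index 1: u0 ∈ [0, 4/23)
j=1 picked index 2: u0 ∈ [1/138, 49/138)
j=2 picked index 2: u0 ∈ [-11/69, 13/69)
j=3 picked index 3: u0 ∈ [1/46, 15/46)
j=4 picked index 3: u0 ∈ [-10/69, 11/69)
j=5 picked index 4: u0 ∈ [-1/138, 1/6)
intersection: [1/46, 11/69)

1/46 11/69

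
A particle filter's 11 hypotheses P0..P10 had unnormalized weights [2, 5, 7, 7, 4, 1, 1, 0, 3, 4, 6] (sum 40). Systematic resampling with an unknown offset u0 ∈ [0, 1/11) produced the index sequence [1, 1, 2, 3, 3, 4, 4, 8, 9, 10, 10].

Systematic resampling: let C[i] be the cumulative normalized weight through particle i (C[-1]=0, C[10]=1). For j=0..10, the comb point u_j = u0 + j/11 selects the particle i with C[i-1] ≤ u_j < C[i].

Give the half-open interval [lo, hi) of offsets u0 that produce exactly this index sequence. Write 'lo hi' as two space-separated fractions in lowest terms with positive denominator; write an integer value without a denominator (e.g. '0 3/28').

17/220 7/88

C = [1/20, 7/40, 7/20, 21/40, 5/8, 13/20, 27/40, 27/40, 3/4, 17/20, 1]
j=0 picked index 1: u0 ∈ [1/20, 7/40)
j=1 picked index 1: u0 ∈ [-9/220, 37/440)
j=2 picked index 2: u0 ∈ [-3/440, 37/220)
j=3 picked index 3: u0 ∈ [17/220, 111/440)
j=4 picked index 3: u0 ∈ [-3/220, 71/440)
j=5 picked index 4: u0 ∈ [31/440, 15/88)
j=6 picked index 4: u0 ∈ [-9/440, 7/88)
j=7 picked index 8: u0 ∈ [17/440, 5/44)
j=8 picked index 9: u0 ∈ [1/44, 27/220)
j=9 picked index 10: u0 ∈ [7/220, 2/11)
j=10 picked index 10: u0 ∈ [-13/220, 1/11)
intersection: [17/220, 7/88)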